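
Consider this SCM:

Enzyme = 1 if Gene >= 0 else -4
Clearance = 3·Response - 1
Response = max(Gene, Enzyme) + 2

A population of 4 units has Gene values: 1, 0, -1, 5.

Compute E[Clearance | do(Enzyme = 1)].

11

Under do(Enzyme=1), Enzyme's equation is replaced by Enzyme=1 for every unit. Per-unit Clearance: 8, 8, 8, 20. Mean = 11.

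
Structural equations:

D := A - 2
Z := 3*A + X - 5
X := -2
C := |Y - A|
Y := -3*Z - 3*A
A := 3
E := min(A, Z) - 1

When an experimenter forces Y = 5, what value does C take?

2

The intervention breaks the incoming arrows to Y: Y := -3*Z - 3*A no longer applies, and Y = 5.
C = |Y - A|  [with Y=5, A=3]  = 2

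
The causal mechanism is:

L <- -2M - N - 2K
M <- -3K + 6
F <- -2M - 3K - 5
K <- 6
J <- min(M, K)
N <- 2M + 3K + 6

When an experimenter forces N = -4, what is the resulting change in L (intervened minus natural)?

4

The intervention breaks the incoming arrows to N: N <- 2M + 3K + 6 no longer applies, and N = -4.
M = -3K + 6  [with K=6]  = -12
L = -2M - N - 2K  [with M=-12, N=-4, K=6]  = 16
Without intervention: M = -3K + 6  [with K=6]  = -12; N = 2M + 3K + 6  [with M=-12, K=6]  = 0; L = -2M - N - 2K  [with M=-12, N=0, K=6]  = 12.
Change = 16 − 12 = 4.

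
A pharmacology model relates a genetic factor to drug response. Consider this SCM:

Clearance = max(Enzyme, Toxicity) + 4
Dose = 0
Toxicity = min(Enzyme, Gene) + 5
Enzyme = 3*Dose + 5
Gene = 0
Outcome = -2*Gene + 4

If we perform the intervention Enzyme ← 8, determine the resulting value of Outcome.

4

The intervention breaks the incoming arrows to Enzyme: Enzyme = 3*Dose + 5 no longer applies, and Enzyme = 8.
No directed path runs from Enzyme to Outcome, so Outcome keeps its natural value.
Outcome = -2*Gene + 4  [with Gene=0]  = 4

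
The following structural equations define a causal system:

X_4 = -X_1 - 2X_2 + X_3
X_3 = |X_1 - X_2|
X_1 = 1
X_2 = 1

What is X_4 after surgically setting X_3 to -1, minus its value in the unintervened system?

-1

The intervention breaks the incoming arrows to X_3: X_3 = |X_1 - X_2| no longer applies, and X_3 = -1.
X_4 = -X_1 - 2X_2 + X_3  [with X_1=1, X_2=1, X_3=-1]  = -4
Without intervention: X_3 = |X_1 - X_2|  [with X_1=1, X_2=1]  = 0; X_4 = -X_1 - 2X_2 + X_3  [with X_1=1, X_2=1, X_3=0]  = -3.
Change = -4 − (-3) = -1.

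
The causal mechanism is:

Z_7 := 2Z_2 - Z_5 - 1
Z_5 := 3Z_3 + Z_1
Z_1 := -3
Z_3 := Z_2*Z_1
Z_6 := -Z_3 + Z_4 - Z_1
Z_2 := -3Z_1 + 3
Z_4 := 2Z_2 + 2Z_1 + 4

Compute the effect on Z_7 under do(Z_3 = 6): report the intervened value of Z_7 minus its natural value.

-126

The intervention breaks the incoming arrows to Z_3: Z_3 := Z_2*Z_1 no longer applies, and Z_3 = 6.
Z_2 = -3Z_1 + 3  [with Z_1=-3]  = 12
Z_5 = 3Z_3 + Z_1  [with Z_3=6, Z_1=-3]  = 15
Z_7 = 2Z_2 - Z_5 - 1  [with Z_2=12, Z_5=15]  = 8
Without intervention: Z_2 = -3Z_1 + 3  [with Z_1=-3]  = 12; Z_3 = Z_2*Z_1  [with Z_2=12, Z_1=-3]  = -36; Z_5 = 3Z_3 + Z_1  [with Z_3=-36, Z_1=-3]  = -111; Z_7 = 2Z_2 - Z_5 - 1  [with Z_2=12, Z_5=-111]  = 134.
Change = 8 − 134 = -126.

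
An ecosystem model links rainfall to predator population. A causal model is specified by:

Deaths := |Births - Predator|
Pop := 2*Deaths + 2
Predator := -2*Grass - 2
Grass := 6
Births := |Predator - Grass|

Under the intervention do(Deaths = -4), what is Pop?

-6

Intervening sets Deaths = -4 and removes its equation (Deaths := |Births - Predator|).
Pop = 2*Deaths + 2  [with Deaths=-4]  = -6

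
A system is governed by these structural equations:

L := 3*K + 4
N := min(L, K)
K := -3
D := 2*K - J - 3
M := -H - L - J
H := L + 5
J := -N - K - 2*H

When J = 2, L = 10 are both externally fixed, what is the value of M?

The joint intervention fixes J = 2, L = 10, removing each variable's own equation.
H = L + 5  [with L=10]  = 15
M = -H - L - J  [with H=15, L=10, J=2]  = -27

-27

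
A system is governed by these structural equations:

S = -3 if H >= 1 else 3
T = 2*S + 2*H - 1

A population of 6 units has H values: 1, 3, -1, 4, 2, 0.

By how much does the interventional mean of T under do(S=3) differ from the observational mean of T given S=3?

The intervention sets S=3 in all 6 units regardless of H. Recomputing T per unit gives 7, 11, 3, 13, 9, 5; average 8.
Observing S=3 restricts to units where S's equation naturally yields 3: H ∈ {-1, 0}. In that subpopulation T = 3, 5, mean 4.
Difference = 8 − 4 = 4.

4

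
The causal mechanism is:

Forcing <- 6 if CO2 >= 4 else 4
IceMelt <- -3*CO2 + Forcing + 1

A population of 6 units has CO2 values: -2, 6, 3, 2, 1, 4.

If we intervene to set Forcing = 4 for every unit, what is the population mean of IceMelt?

-2

Every unit gets Forcing=4 under the intervention. IceMelt values become 11, -13, -4, -1, 2, -7; E[IceMelt|do(Forcing=4)] = -2.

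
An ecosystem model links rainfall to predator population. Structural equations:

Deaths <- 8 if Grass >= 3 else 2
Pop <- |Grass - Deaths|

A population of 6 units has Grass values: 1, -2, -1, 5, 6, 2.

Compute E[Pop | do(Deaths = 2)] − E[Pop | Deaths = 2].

The intervention sets Deaths=2 in all 6 units regardless of Grass. Recomputing Pop per unit gives 1, 4, 3, 3, 4, 0; average 2.5.
Conditioning on Deaths=2 selects the 4 unit(s) with Grass ∈ {1, -2, -1, 2}. Their Pop values: 1, 4, 3, 0. Mean = 2.
Difference = 2.5 − 2 = 0.5.

0.5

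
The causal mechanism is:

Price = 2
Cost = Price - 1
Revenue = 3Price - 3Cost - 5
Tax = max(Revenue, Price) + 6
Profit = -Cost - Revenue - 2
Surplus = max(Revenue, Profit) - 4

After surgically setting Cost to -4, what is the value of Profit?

do(Cost=-4) replaces the equation Cost = Price - 1 with the constant Cost = -4.
Revenue = 3Price - 3Cost - 5  [with Price=2, Cost=-4]  = 13
Profit = -Cost - Revenue - 2  [with Cost=-4, Revenue=13]  = -11

-11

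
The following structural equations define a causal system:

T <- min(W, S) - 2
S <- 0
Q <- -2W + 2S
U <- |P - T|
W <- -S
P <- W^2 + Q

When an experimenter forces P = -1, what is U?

Under do(P=-1), the mechanism P <- W^2 + Q is discarded; P is fixed at -1.
W = -S  [with S=0]  = 0
T = min(W, S) - 2  [with W=0, S=0]  = -2
U = |P - T|  [with P=-1, T=-2]  = 1

1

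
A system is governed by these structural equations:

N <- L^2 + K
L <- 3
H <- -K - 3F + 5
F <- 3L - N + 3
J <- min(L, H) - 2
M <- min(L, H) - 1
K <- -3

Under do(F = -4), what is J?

Under do(F=-4), the mechanism F <- 3L - N + 3 is discarded; F is fixed at -4.
H = -K - 3F + 5  [with K=-3, F=-4]  = 20
J = min(L, H) - 2  [with L=3, H=20]  = 1

1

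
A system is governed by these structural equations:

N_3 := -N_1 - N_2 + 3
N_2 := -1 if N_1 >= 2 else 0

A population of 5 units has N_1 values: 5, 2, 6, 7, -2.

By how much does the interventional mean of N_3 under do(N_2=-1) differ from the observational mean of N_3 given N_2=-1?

Under do(N_2=-1), N_2's equation is replaced by N_2=-1 for every unit. Per-unit N_3: -1, 2, -2, -3, 6. Mean = 0.4.
Conditioning on N_2=-1 selects the 4 unit(s) with N_1 ∈ {5, 2, 6, 7}. Their N_3 values: -1, 2, -2, -3. Mean = -1.
Difference = 0.4 − (-1) = 1.4.

1.4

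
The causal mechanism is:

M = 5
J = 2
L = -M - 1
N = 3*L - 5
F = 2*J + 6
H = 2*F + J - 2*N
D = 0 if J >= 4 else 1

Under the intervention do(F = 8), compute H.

64

The intervention breaks the incoming arrows to F: F = 2*J + 6 no longer applies, and F = 8.
L = -M - 1  [with M=5]  = -6
N = 3*L - 5  [with L=-6]  = -23
H = 2*F + J - 2*N  [with F=8, J=2, N=-23]  = 64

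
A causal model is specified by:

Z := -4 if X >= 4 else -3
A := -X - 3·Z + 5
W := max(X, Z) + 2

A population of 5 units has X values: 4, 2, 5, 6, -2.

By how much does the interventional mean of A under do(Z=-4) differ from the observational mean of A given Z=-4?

2

Under do(Z=-4), Z's equation is replaced by Z=-4 for every unit. Per-unit A: 13, 15, 12, 11, 19. Mean = 14.
Conditioning on Z=-4 selects the 3 unit(s) with X ∈ {4, 5, 6}. Their A values: 13, 12, 11. Mean = 12.
Difference = 14 − 12 = 2.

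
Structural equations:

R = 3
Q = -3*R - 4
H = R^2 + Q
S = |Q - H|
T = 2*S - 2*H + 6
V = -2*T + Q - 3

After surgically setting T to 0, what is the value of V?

The intervention breaks the incoming arrows to T: T = 2*S - 2*H + 6 no longer applies, and T = 0.
Q = -3*R - 4  [with R=3]  = -13
V = -2*T + Q - 3  [with T=0, Q=-13]  = -16

-16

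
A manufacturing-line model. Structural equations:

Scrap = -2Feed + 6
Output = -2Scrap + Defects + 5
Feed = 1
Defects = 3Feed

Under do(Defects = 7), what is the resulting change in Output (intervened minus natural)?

Under do(Defects=7), the mechanism Defects = 3Feed is discarded; Defects is fixed at 7.
Scrap = -2Feed + 6  [with Feed=1]  = 4
Output = -2Scrap + Defects + 5  [with Scrap=4, Defects=7]  = 4
Without intervention: Defects = 3Feed  [with Feed=1]  = 3; Scrap = -2Feed + 6  [with Feed=1]  = 4; Output = -2Scrap + Defects + 5  [with Scrap=4, Defects=3]  = 0.
Change = 4 − 0 = 4.

4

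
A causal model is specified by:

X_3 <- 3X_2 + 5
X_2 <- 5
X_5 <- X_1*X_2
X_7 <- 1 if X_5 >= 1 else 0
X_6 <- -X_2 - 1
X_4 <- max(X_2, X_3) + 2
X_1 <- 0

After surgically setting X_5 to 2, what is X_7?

1

Under do(X_5=2), the mechanism X_5 <- X_1*X_2 is discarded; X_5 is fixed at 2.
X_7 = 1 if X_5 >= 1 else 0  [with X_5=2]  = 1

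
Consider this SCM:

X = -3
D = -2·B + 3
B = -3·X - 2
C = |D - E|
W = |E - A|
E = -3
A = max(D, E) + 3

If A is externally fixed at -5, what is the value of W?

The intervention breaks the incoming arrows to A: A = max(D, E) + 3 no longer applies, and A = -5.
W = |E - A|  [with E=-3, A=-5]  = 2

2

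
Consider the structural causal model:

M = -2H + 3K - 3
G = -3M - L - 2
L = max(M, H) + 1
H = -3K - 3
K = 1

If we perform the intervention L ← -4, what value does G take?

Intervening sets L = -4 and removes its equation (L = max(M, H) + 1).
H = -3K - 3  [with K=1]  = -6
M = -2H + 3K - 3  [with H=-6, K=1]  = 12
G = -3M - L - 2  [with M=12, L=-4]  = -34

-34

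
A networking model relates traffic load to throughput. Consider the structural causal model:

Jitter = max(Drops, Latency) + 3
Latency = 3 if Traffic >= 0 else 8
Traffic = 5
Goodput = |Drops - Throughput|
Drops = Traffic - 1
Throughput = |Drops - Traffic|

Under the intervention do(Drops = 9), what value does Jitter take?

12

The intervention breaks the incoming arrows to Drops: Drops = Traffic - 1 no longer applies, and Drops = 9.
Latency = 3 if Traffic >= 0 else 8  [with Traffic=5]  = 3
Jitter = max(Drops, Latency) + 3  [with Drops=9, Latency=3]  = 12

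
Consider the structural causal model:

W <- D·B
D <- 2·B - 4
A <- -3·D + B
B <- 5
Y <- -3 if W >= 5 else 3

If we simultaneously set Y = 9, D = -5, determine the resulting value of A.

Setting Y = 9, D = -5 by intervention discards those variables' equations.
A = -3·D + B  [with D=-5, B=5]  = 20

20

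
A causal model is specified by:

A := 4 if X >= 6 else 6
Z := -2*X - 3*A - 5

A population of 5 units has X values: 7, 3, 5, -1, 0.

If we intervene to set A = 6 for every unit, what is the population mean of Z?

do(A=6) breaks A's dependence on X. With A=6 fixed, Z across the units is -37, -29, -33, -21, -23, mean -28.6.

-28.6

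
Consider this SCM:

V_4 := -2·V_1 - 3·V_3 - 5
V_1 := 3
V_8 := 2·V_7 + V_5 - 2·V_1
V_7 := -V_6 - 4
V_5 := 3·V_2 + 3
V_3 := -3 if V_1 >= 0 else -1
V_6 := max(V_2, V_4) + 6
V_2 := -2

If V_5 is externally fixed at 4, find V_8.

-18

do(V_5=4) replaces the equation V_5 := 3·V_2 + 3 with the constant V_5 = 4.
V_3 = -3 if V_1 >= 0 else -1  [with V_1=3]  = -3
V_4 = -2·V_1 - 3·V_3 - 5  [with V_1=3, V_3=-3]  = -2
V_6 = max(V_2, V_4) + 6  [with V_2=-2, V_4=-2]  = 4
V_7 = -V_6 - 4  [with V_6=4]  = -8
V_8 = 2·V_7 + V_5 - 2·V_1  [with V_7=-8, V_5=4, V_1=3]  = -18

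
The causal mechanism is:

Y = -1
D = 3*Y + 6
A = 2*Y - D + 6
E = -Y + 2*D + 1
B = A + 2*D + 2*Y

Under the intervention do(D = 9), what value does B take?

do(D=9) replaces the equation D = 3*Y + 6 with the constant D = 9.
A = 2*Y - D + 6  [with Y=-1, D=9]  = -5
B = A + 2*D + 2*Y  [with A=-5, D=9, Y=-1]  = 11

11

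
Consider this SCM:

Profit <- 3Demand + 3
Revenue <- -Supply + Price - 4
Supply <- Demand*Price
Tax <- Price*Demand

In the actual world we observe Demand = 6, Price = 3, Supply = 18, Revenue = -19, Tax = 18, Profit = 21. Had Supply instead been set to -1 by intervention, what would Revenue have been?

The intervention breaks the incoming arrows to Supply: Supply <- Demand*Price no longer applies, and Supply = -1.
Revenue = -Supply + Price - 4  [with Supply=-1, Price=3]  = 0

0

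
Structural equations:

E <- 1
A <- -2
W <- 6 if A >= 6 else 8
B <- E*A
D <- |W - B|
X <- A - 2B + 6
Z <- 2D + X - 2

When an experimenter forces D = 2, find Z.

Under do(D=2), the mechanism D <- |W - B| is discarded; D is fixed at 2.
B = E*A  [with E=1, A=-2]  = -2
X = A - 2B + 6  [with A=-2, B=-2]  = 8
Z = 2D + X - 2  [with D=2, X=8]  = 10

10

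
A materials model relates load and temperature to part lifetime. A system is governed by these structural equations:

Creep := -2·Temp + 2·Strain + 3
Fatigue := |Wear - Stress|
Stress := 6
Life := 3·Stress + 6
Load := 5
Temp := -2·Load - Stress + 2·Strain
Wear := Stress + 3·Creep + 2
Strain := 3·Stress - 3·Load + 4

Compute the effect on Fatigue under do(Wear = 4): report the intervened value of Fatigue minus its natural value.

Intervening sets Wear = 4 and removes its equation (Wear := Stress + 3·Creep + 2).
Fatigue = |Wear - Stress|  [with Wear=4, Stress=6]  = 2
Without intervention: Strain = 3·Stress - 3·Load + 4  [with Stress=6, Load=5]  = 7; Temp = -2·Load - Stress + 2·Strain  [with Load=5, Stress=6, Strain=7]  = -2; Creep = -2·Temp + 2·Strain + 3  [with Temp=-2, Strain=7]  = 21; Wear = Stress + 3·Creep + 2  [with Stress=6, Creep=21]  = 71; Fatigue = |Wear - Stress|  [with Wear=71, Stress=6]  = 65.
Change = 2 − 65 = -63.

-63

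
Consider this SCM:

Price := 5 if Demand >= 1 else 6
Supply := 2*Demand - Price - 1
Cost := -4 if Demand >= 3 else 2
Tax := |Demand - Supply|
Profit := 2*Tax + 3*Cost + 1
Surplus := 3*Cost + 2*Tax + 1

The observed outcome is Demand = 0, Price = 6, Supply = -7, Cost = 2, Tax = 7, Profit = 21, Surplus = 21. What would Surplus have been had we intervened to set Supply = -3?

The intervention breaks the incoming arrows to Supply: Supply := 2*Demand - Price - 1 no longer applies, and Supply = -3.
Cost = -4 if Demand >= 3 else 2  [with Demand=0]  = 2
Tax = |Demand - Supply|  [with Demand=0, Supply=-3]  = 3
Surplus = 3*Cost + 2*Tax + 1  [with Cost=2, Tax=3]  = 13

13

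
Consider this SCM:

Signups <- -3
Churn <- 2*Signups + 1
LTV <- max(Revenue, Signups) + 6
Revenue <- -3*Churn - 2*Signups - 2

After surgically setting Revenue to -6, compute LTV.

The intervention breaks the incoming arrows to Revenue: Revenue <- -3*Churn - 2*Signups - 2 no longer applies, and Revenue = -6.
LTV = max(Revenue, Signups) + 6  [with Revenue=-6, Signups=-3]  = 3

3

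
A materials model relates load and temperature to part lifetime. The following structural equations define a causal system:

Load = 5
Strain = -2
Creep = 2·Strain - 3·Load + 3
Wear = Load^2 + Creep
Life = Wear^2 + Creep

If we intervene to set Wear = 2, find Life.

-12

Intervening sets Wear = 2 and removes its equation (Wear = Load^2 + Creep).
Creep = 2·Strain - 3·Load + 3  [with Strain=-2, Load=5]  = -16
Life = Wear^2 + Creep  [with Wear=2, Creep=-16]  = -12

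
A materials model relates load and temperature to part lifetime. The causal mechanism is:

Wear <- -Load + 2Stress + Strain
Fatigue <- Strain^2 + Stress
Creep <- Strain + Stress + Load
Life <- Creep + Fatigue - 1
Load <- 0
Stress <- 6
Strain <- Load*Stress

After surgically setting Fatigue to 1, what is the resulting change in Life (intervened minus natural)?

-5

Intervening sets Fatigue = 1 and removes its equation (Fatigue <- Strain^2 + Stress).
Strain = Load*Stress  [with Load=0, Stress=6]  = 0
Creep = Strain + Stress + Load  [with Strain=0, Stress=6, Load=0]  = 6
Life = Creep + Fatigue - 1  [with Creep=6, Fatigue=1]  = 6
Without intervention: Strain = Load*Stress  [with Load=0, Stress=6]  = 0; Creep = Strain + Stress + Load  [with Strain=0, Stress=6, Load=0]  = 6; Fatigue = Strain^2 + Stress  [with Strain=0, Stress=6]  = 6; Life = Creep + Fatigue - 1  [with Creep=6, Fatigue=6]  = 11.
Change = 6 − 11 = -5.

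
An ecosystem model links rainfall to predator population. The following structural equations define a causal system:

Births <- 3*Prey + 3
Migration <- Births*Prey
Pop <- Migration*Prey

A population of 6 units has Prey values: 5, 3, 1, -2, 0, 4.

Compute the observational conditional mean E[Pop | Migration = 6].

Observing Migration=6 restricts to units where Migration's equation naturally yields 6: Prey ∈ {1, -2}. In that subpopulation Pop = 6, -12, mean -3.

-3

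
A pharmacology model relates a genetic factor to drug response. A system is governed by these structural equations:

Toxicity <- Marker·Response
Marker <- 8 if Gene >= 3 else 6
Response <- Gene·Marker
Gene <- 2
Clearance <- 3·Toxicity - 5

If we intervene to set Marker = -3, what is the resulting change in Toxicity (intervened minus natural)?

-54

Under do(Marker=-3), the mechanism Marker <- 8 if Gene >= 3 else 6 is discarded; Marker is fixed at -3.
Response = Gene·Marker  [with Gene=2, Marker=-3]  = -6
Toxicity = Marker·Response  [with Marker=-3, Response=-6]  = 18
Without intervention: Marker = 8 if Gene >= 3 else 6  [with Gene=2]  = 6; Response = Gene·Marker  [with Gene=2, Marker=6]  = 12; Toxicity = Marker·Response  [with Marker=6, Response=12]  = 72.
Change = 18 − 72 = -54.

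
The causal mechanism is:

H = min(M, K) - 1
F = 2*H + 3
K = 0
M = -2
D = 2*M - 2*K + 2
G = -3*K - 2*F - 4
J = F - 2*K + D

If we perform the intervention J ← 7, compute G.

Intervening sets J = 7 and removes its equation (J = F - 2*K + D).
No directed path runs from J to G, so G keeps its natural value.
H = min(M, K) - 1  [with M=-2, K=0]  = -3
F = 2*H + 3  [with H=-3]  = -3
G = -3*K - 2*F - 4  [with K=0, F=-3]  = 2

2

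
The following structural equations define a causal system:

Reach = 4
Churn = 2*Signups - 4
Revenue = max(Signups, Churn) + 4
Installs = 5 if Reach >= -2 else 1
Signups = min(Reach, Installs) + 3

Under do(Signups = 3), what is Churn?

The intervention breaks the incoming arrows to Signups: Signups = min(Reach, Installs) + 3 no longer applies, and Signups = 3.
Churn = 2*Signups - 4  [with Signups=3]  = 2

2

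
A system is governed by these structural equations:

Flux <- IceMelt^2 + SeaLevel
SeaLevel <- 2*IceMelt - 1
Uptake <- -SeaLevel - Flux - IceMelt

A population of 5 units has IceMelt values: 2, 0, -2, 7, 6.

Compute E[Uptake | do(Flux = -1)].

-5.8

Every unit gets Flux=-1 under the intervention. Uptake values become -4, 2, 8, -19, -16; E[Uptake|do(Flux=-1)] = -5.8.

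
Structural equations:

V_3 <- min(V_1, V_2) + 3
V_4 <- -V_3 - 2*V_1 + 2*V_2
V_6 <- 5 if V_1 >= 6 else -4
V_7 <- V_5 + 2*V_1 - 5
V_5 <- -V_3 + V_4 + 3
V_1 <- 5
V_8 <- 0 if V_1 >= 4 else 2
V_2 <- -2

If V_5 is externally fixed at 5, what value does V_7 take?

Under do(V_5=5), the mechanism V_5 <- -V_3 + V_4 + 3 is discarded; V_5 is fixed at 5.
V_7 = V_5 + 2*V_1 - 5  [with V_5=5, V_1=5]  = 10

10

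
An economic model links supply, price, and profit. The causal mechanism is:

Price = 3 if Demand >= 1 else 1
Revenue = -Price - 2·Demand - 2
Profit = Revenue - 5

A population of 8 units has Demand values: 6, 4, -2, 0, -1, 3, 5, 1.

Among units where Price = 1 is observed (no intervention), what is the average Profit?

-6

E[Profit|Price=1] averages over only the 3 units with Price=1 (Demand = -2, 0, -1): Profit = -4, -8, -6, mean -6.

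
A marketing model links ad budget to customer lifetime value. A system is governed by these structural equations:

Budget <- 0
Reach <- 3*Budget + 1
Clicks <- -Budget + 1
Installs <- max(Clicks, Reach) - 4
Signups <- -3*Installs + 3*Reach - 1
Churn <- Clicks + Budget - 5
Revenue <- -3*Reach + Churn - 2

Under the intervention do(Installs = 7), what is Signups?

Intervening sets Installs = 7 and removes its equation (Installs <- max(Clicks, Reach) - 4).
Reach = 3*Budget + 1  [with Budget=0]  = 1
Signups = -3*Installs + 3*Reach - 1  [with Installs=7, Reach=1]  = -19

-19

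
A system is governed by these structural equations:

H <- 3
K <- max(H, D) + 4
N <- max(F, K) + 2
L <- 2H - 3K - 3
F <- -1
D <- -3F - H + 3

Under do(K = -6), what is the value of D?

3

Under do(K=-6), the mechanism K <- max(H, D) + 4 is discarded; K is fixed at -6.
Since D is not a descendant of the intervened variable, it is unaffected.
D = -3F - H + 3  [with F=-1, H=3]  = 3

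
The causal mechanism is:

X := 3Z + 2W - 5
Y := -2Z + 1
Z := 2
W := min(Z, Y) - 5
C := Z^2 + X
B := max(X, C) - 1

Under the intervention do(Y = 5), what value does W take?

The intervention breaks the incoming arrows to Y: Y := -2Z + 1 no longer applies, and Y = 5.
W = min(Z, Y) - 5  [with Z=2, Y=5]  = -3

-3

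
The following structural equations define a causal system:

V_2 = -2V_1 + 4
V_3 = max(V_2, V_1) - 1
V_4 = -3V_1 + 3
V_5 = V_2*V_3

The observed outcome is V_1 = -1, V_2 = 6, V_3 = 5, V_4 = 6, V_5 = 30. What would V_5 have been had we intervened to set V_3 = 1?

do(V_3=1) replaces the equation V_3 = max(V_2, V_1) - 1 with the constant V_3 = 1.
V_2 = -2V_1 + 4  [with V_1=-1]  = 6
V_5 = V_2*V_3  [with V_2=6, V_3=1]  = 6

6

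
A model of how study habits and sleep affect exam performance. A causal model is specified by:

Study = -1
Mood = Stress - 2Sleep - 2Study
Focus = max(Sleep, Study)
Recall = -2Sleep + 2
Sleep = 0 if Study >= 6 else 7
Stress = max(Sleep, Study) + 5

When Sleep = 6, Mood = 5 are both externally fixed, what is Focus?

The joint intervention fixes Sleep = 6, Mood = 5, removing each variable's own equation.
Focus = max(Sleep, Study)  [with Sleep=6, Study=-1]  = 6

6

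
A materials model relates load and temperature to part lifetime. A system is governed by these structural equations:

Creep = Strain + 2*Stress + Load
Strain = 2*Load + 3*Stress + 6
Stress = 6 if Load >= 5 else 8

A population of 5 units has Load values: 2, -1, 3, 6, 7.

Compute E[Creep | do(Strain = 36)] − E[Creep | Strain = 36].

-0.7

The intervention sets Strain=36 in all 5 units regardless of Load. Recomputing Creep per unit gives 54, 51, 55, 54, 55; average 53.8.
Conditioning on Strain=36 selects the 2 unit(s) with Load ∈ {3, 6}. Their Creep values: 55, 54. Mean = 54.5.
Difference = 53.8 − 54.5 = -0.7.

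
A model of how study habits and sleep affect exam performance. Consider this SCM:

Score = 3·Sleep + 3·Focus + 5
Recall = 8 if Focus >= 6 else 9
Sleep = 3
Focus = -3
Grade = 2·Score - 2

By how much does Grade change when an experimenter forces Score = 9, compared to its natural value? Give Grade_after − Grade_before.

8

do(Score=9) replaces the equation Score = 3·Sleep + 3·Focus + 5 with the constant Score = 9.
Grade = 2·Score - 2  [with Score=9]  = 16
Without intervention: Score = 3·Sleep + 3·Focus + 5  [with Sleep=3, Focus=-3]  = 5; Grade = 2·Score - 2  [with Score=5]  = 8.
Change = 16 − 8 = 8.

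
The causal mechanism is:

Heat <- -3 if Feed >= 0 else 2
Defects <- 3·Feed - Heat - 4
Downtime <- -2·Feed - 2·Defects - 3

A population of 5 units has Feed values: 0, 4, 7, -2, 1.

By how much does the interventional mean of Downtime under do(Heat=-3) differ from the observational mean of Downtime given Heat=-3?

8

Under do(Heat=-3), Heat's equation is replaced by Heat=-3 for every unit. Per-unit Downtime: -1, -33, -57, 15, -9. Mean = -17.
Conditioning on Heat=-3 selects the 4 unit(s) with Feed ∈ {0, 4, 7, 1}. Their Downtime values: -1, -33, -57, -9. Mean = -25.
Difference = -17 − (-25) = 8.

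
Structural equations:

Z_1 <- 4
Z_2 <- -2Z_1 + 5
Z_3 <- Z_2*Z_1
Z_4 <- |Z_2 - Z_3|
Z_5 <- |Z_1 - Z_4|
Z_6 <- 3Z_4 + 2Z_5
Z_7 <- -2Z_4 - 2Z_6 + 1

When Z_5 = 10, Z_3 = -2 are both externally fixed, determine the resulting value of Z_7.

-47

The joint intervention fixes Z_5 = 10, Z_3 = -2, removing each variable's own equation.
Z_2 = -2Z_1 + 5  [with Z_1=4]  = -3
Z_4 = |Z_2 - Z_3|  [with Z_2=-3, Z_3=-2]  = 1
Z_6 = 3Z_4 + 2Z_5  [with Z_4=1, Z_5=10]  = 23
Z_7 = -2Z_4 - 2Z_6 + 1  [with Z_4=1, Z_6=23]  = -47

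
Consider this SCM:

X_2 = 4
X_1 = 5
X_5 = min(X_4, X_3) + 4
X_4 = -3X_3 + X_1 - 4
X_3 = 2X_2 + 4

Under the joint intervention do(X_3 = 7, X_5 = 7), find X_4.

The joint intervention fixes X_3 = 7, X_5 = 7, removing each variable's own equation.
X_4 = -3X_3 + X_1 - 4  [with X_3=7, X_1=5]  = -20

-20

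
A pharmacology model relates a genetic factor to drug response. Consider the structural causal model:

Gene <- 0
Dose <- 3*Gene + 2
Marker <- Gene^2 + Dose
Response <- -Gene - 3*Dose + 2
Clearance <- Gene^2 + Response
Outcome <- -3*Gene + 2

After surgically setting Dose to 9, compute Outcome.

Under do(Dose=9), the mechanism Dose <- 3*Gene + 2 is discarded; Dose is fixed at 9.
No directed path runs from Dose to Outcome, so Outcome keeps its natural value.
Outcome = -3*Gene + 2  [with Gene=0]  = 2

2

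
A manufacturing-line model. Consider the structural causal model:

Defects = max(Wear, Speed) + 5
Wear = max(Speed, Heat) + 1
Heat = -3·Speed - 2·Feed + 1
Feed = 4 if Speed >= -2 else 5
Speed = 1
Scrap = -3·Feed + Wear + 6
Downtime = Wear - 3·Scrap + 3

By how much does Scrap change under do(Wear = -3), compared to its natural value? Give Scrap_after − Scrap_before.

Under do(Wear=-3), the mechanism Wear = max(Speed, Heat) + 1 is discarded; Wear is fixed at -3.
Feed = 4 if Speed >= -2 else 5  [with Speed=1]  = 4
Scrap = -3·Feed + Wear + 6  [with Feed=4, Wear=-3]  = -9
Without intervention: Feed = 4 if Speed >= -2 else 5  [with Speed=1]  = 4; Heat = -3·Speed - 2·Feed + 1  [with Speed=1, Feed=4]  = -10; Wear = max(Speed, Heat) + 1  [with Speed=1, Heat=-10]  = 2; Scrap = -3·Feed + Wear + 6  [with Feed=4, Wear=2]  = -4.
Change = -9 − (-4) = -5.

-5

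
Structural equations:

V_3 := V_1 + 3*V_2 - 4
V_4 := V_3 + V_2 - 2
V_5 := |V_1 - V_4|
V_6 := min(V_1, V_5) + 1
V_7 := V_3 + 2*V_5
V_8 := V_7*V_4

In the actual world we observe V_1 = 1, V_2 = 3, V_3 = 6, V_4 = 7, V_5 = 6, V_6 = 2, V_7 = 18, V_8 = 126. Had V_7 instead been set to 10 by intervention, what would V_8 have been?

do(V_7=10) replaces the equation V_7 := V_3 + 2*V_5 with the constant V_7 = 10.
V_3 = V_1 + 3*V_2 - 4  [with V_1=1, V_2=3]  = 6
V_4 = V_3 + V_2 - 2  [with V_3=6, V_2=3]  = 7
V_8 = V_7*V_4  [with V_7=10, V_4=7]  = 70

70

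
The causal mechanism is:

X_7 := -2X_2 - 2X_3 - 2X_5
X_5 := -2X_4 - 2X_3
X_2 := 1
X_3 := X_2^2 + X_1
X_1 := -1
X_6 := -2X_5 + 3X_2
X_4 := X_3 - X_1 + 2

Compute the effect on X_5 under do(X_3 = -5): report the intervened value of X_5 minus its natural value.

do(X_3=-5) replaces the equation X_3 := X_2^2 + X_1 with the constant X_3 = -5.
X_4 = X_3 - X_1 + 2  [with X_3=-5, X_1=-1]  = -2
X_5 = -2X_4 - 2X_3  [with X_4=-2, X_3=-5]  = 14
Without intervention: X_3 = X_2^2 + X_1  [with X_2=1, X_1=-1]  = 0; X_4 = X_3 - X_1 + 2  [with X_3=0, X_1=-1]  = 3; X_5 = -2X_4 - 2X_3  [with X_4=3, X_3=0]  = -6.
Change = 14 − (-6) = 20.

20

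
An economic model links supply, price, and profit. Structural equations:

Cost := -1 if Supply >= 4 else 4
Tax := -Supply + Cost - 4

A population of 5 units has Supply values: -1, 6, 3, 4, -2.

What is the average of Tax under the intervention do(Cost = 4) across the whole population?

Under do(Cost=4), Cost's equation is replaced by Cost=4 for every unit. Per-unit Tax: 1, -6, -3, -4, 2. Mean = -2.

-2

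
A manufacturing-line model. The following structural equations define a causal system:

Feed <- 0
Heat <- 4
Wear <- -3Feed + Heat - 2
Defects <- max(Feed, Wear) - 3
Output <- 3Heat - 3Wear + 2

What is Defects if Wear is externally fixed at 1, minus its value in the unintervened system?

-1

The intervention breaks the incoming arrows to Wear: Wear <- -3Feed + Heat - 2 no longer applies, and Wear = 1.
Defects = max(Feed, Wear) - 3  [with Feed=0, Wear=1]  = -2
Without intervention: Wear = -3Feed + Heat - 2  [with Feed=0, Heat=4]  = 2; Defects = max(Feed, Wear) - 3  [with Feed=0, Wear=2]  = -1.
Change = -2 − (-1) = -1.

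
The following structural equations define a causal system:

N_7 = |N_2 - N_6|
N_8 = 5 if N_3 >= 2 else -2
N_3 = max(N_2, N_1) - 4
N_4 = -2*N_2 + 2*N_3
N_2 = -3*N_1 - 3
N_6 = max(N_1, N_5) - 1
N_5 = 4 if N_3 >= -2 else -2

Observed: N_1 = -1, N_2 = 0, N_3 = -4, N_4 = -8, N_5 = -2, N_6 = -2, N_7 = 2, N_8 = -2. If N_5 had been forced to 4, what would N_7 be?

3

Under do(N_5=4), the mechanism N_5 = 4 if N_3 >= -2 else -2 is discarded; N_5 is fixed at 4.
N_2 = -3*N_1 - 3  [with N_1=-1]  = 0
N_6 = max(N_1, N_5) - 1  [with N_1=-1, N_5=4]  = 3
N_7 = |N_2 - N_6|  [with N_2=0, N_6=3]  = 3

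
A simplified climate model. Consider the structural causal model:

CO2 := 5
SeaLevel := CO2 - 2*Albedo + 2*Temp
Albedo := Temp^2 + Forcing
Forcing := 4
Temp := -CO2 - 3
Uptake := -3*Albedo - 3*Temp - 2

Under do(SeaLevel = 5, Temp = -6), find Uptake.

-104

The joint intervention fixes SeaLevel = 5, Temp = -6, removing each variable's own equation.
Albedo = Temp^2 + Forcing  [with Temp=-6, Forcing=4]  = 40
Uptake = -3*Albedo - 3*Temp - 2  [with Albedo=40, Temp=-6]  = -104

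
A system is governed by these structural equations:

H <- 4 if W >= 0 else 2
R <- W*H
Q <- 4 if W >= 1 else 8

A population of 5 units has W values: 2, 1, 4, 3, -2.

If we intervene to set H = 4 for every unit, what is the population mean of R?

6.4

Every unit gets H=4 under the intervention. R values become 8, 4, 16, 12, -8; E[R|do(H=4)] = 6.4.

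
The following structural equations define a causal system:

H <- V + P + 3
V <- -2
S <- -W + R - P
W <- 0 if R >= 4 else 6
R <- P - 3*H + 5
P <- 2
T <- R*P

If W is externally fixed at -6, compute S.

2

The intervention breaks the incoming arrows to W: W <- 0 if R >= 4 else 6 no longer applies, and W = -6.
H = V + P + 3  [with V=-2, P=2]  = 3
R = P - 3*H + 5  [with P=2, H=3]  = -2
S = -W + R - P  [with W=-6, R=-2, P=2]  = 2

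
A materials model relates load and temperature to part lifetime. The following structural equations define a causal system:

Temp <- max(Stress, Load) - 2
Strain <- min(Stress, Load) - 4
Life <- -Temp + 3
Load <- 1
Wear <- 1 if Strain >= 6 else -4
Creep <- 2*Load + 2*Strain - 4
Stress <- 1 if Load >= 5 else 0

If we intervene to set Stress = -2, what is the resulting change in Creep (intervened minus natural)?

-4

do(Stress=-2) replaces the equation Stress <- 1 if Load >= 5 else 0 with the constant Stress = -2.
Strain = min(Stress, Load) - 4  [with Stress=-2, Load=1]  = -6
Creep = 2*Load + 2*Strain - 4  [with Load=1, Strain=-6]  = -14
Without intervention: Stress = 1 if Load >= 5 else 0  [with Load=1]  = 0; Strain = min(Stress, Load) - 4  [with Stress=0, Load=1]  = -4; Creep = 2*Load + 2*Strain - 4  [with Load=1, Strain=-4]  = -10.
Change = -14 − (-10) = -4.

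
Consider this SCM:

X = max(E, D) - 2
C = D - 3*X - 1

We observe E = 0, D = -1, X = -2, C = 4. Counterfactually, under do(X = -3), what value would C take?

7

The intervention breaks the incoming arrows to X: X = max(E, D) - 2 no longer applies, and X = -3.
C = D - 3*X - 1  [with D=-1, X=-3]  = 7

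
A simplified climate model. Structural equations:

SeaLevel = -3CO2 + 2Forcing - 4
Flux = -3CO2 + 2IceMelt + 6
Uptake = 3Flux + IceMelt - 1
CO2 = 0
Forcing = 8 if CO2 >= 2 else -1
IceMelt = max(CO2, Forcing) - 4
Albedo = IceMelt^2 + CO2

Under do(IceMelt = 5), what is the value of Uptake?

The intervention breaks the incoming arrows to IceMelt: IceMelt = max(CO2, Forcing) - 4 no longer applies, and IceMelt = 5.
Flux = -3CO2 + 2IceMelt + 6  [with CO2=0, IceMelt=5]  = 16
Uptake = 3Flux + IceMelt - 1  [with Flux=16, IceMelt=5]  = 52

52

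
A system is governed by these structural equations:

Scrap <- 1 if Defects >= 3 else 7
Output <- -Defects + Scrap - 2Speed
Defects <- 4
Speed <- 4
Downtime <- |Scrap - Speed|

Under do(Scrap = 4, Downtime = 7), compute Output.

The joint intervention fixes Scrap = 4, Downtime = 7, removing each variable's own equation.
Output = -Defects + Scrap - 2Speed  [with Defects=4, Scrap=4, Speed=4]  = -8

-8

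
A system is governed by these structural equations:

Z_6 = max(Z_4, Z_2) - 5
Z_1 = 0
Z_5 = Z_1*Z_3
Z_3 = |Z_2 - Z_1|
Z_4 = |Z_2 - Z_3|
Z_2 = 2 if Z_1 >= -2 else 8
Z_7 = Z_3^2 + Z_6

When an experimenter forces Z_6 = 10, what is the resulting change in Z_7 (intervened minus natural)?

13

Intervening sets Z_6 = 10 and removes its equation (Z_6 = max(Z_4, Z_2) - 5).
Z_2 = 2 if Z_1 >= -2 else 8  [with Z_1=0]  = 2
Z_3 = |Z_2 - Z_1|  [with Z_2=2, Z_1=0]  = 2
Z_7 = Z_3^2 + Z_6  [with Z_3=2, Z_6=10]  = 14
Without intervention: Z_2 = 2 if Z_1 >= -2 else 8  [with Z_1=0]  = 2; Z_3 = |Z_2 - Z_1|  [with Z_2=2, Z_1=0]  = 2; Z_4 = |Z_2 - Z_3|  [with Z_2=2, Z_3=2]  = 0; Z_6 = max(Z_4, Z_2) - 5  [with Z_4=0, Z_2=2]  = -3; Z_7 = Z_3^2 + Z_6  [with Z_3=2, Z_6=-3]  = 1.
Change = 14 − 1 = 13.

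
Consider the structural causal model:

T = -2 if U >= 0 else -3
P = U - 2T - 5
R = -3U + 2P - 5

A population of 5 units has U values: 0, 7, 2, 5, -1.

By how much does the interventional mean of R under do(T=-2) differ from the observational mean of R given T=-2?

The intervention sets T=-2 in all 5 units regardless of U. Recomputing R per unit gives -7, -14, -9, -12, -6; average -9.6.
E[R|T=-2] averages over only the 4 units with T=-2 (U = 0, 7, 2, 5): R = -7, -14, -9, -12, mean -10.5.
Difference = -9.6 − (-10.5) = 0.9.

0.9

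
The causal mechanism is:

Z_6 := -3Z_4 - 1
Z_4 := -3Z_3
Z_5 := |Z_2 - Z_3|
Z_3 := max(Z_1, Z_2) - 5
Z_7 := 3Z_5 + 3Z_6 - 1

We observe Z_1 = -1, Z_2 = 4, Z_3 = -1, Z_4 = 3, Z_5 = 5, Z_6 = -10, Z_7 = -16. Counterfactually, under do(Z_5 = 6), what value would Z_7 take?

Under do(Z_5=6), the mechanism Z_5 := |Z_2 - Z_3| is discarded; Z_5 is fixed at 6.
Z_3 = max(Z_1, Z_2) - 5  [with Z_1=-1, Z_2=4]  = -1
Z_4 = -3Z_3  [with Z_3=-1]  = 3
Z_6 = -3Z_4 - 1  [with Z_4=3]  = -10
Z_7 = 3Z_5 + 3Z_6 - 1  [with Z_5=6, Z_6=-10]  = -13

-13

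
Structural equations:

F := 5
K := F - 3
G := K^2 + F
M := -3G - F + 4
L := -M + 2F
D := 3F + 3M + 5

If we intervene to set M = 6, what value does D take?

Under do(M=6), the mechanism M := -3G - F + 4 is discarded; M is fixed at 6.
D = 3F + 3M + 5  [with F=5, M=6]  = 38

38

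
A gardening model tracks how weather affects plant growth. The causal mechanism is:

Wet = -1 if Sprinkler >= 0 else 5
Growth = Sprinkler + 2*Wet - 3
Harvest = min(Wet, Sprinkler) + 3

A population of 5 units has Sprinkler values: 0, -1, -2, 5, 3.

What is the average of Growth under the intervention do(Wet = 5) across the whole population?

8

Under do(Wet=5), Wet's equation is replaced by Wet=5 for every unit. Per-unit Growth: 7, 6, 5, 12, 10. Mean = 8.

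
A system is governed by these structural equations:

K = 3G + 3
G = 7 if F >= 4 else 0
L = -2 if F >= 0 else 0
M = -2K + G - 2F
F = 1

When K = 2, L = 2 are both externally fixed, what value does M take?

-6

The joint intervention fixes K = 2, L = 2, removing each variable's own equation.
G = 7 if F >= 4 else 0  [with F=1]  = 0
M = -2K + G - 2F  [with K=2, G=0, F=1]  = -6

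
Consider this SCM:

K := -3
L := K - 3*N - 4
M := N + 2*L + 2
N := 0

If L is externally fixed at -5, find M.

The intervention breaks the incoming arrows to L: L := K - 3*N - 4 no longer applies, and L = -5.
M = N + 2*L + 2  [with N=0, L=-5]  = -8

-8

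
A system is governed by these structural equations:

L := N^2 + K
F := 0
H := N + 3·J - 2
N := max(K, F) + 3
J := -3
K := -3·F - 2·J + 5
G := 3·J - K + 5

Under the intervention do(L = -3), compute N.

The intervention breaks the incoming arrows to L: L := N^2 + K no longer applies, and L = -3.
Since N is not a descendant of the intervened variable, it is unaffected.
K = -3·F - 2·J + 5  [with F=0, J=-3]  = 11
N = max(K, F) + 3  [with K=11, F=0]  = 14

14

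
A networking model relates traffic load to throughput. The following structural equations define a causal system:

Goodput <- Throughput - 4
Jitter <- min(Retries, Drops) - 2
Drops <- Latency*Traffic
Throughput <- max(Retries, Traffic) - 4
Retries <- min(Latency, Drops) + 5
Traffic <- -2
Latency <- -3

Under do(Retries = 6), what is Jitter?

Intervening sets Retries = 6 and removes its equation (Retries <- min(Latency, Drops) + 5).
Drops = Latency*Traffic  [with Latency=-3, Traffic=-2]  = 6
Jitter = min(Retries, Drops) - 2  [with Retries=6, Drops=6]  = 4

4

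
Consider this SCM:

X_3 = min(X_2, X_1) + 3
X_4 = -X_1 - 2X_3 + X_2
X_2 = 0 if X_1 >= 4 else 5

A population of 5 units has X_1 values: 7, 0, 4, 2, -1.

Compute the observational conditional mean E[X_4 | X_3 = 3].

E[X_4|X_3=3] averages over only the 3 units with X_3=3 (X_1 = 7, 0, 4): X_4 = -13, -1, -10, mean -8.

-8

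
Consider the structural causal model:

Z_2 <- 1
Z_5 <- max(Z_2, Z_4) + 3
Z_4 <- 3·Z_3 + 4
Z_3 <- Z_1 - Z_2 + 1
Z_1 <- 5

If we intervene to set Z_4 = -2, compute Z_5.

Intervening sets Z_4 = -2 and removes its equation (Z_4 <- 3·Z_3 + 4).
Z_5 = max(Z_2, Z_4) + 3  [with Z_2=1, Z_4=-2]  = 4

4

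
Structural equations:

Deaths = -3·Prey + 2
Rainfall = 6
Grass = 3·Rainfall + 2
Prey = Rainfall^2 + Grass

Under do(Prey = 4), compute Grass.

Under do(Prey=4), the mechanism Prey = Rainfall^2 + Grass is discarded; Prey is fixed at 4.
Since Grass is not a descendant of the intervened variable, it is unaffected.
Grass = 3·Rainfall + 2  [with Rainfall=6]  = 20

20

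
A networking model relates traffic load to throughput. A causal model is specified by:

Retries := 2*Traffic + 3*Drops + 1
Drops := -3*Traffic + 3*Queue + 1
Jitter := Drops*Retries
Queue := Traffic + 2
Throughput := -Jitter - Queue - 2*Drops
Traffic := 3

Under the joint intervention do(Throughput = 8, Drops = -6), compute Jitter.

Under do(Throughput = 8, Drops = -6), each intervened variable's structural equation is replaced by its fixed value.
Retries = 2*Traffic + 3*Drops + 1  [with Traffic=3, Drops=-6]  = -11
Jitter = Drops*Retries  [with Drops=-6, Retries=-11]  = 66

66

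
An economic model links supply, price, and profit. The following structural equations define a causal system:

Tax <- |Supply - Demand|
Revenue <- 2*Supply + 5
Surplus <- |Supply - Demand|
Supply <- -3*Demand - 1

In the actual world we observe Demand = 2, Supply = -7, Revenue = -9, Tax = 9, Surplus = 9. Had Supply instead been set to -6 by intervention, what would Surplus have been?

do(Supply=-6) replaces the equation Supply <- -3*Demand - 1 with the constant Supply = -6.
Surplus = |Supply - Demand|  [with Supply=-6, Demand=2]  = 8

8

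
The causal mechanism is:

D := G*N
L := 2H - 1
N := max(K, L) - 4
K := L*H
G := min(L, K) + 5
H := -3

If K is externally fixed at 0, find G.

-2

do(K=0) replaces the equation K := L*H with the constant K = 0.
L = 2H - 1  [with H=-3]  = -7
G = min(L, K) + 5  [with L=-7, K=0]  = -2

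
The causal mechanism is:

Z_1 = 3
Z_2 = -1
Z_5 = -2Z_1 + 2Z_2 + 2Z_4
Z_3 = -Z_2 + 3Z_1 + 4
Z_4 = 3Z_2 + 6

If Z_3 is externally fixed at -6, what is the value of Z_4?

3

The intervention breaks the incoming arrows to Z_3: Z_3 = -Z_2 + 3Z_1 + 4 no longer applies, and Z_3 = -6.
Z_4 is not downstream of the intervention, so its value is determined by the original equations.
Z_4 = 3Z_2 + 6  [with Z_2=-1]  = 3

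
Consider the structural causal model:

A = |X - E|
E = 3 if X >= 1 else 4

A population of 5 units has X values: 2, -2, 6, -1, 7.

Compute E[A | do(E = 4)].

The intervention sets E=4 in all 5 units regardless of X. Recomputing A per unit gives 2, 6, 2, 5, 3; average 3.6.

3.6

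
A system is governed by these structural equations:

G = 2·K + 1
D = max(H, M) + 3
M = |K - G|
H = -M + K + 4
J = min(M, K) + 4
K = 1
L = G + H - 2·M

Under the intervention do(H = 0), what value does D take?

Intervening sets H = 0 and removes its equation (H = -M + K + 4).
G = 2·K + 1  [with K=1]  = 3
M = |K - G|  [with K=1, G=3]  = 2
D = max(H, M) + 3  [with H=0, M=2]  = 5

5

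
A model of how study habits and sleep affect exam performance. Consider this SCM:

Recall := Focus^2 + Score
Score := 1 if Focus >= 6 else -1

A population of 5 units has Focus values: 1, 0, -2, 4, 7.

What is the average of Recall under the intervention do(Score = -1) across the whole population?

13

Every unit gets Score=-1 under the intervention. Recall values become 0, -1, 3, 15, 48; E[Recall|do(Score=-1)] = 13.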